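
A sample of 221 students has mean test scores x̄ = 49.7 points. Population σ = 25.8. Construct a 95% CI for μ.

CI = x̄ ± z*(σ/√n) = 49.7 ± 1.96(25.8/√221) = 49.7 ± 3.4 = (46.3, 53.1)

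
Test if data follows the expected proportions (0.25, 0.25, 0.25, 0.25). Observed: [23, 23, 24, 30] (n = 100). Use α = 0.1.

Expected: [25.0, 25.0, 25.0, 25.0]. χ² = 1.36. df = 3, critical = 6.251. Fail to reject H₀.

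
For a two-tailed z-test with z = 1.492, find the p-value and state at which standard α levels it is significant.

p = 2·P(Z > |1.492|) = 2·(1 - Φ(1.492)) ≈ 0.1357. Not significant at any standard level.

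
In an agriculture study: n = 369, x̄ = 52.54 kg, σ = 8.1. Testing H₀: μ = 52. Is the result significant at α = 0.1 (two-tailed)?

z = (52.54 - 52)/(8.1/√369) = 1.281. Since |z| ≤ 1.645, not significant at α = 0.1.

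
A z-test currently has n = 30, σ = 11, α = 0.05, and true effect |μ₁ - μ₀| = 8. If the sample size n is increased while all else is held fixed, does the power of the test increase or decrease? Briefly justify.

Power increases: a larger n shrinks the standard error σ/√n, moving the sampling distribution under H₁ further from the critical value.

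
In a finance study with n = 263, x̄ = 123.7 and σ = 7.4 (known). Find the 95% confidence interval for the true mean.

CI = x̄ ± z*(σ/√n) = 123.7 ± 1.96(7.4/√263) = 123.7 ± 0.89 = (122.81, 124.59)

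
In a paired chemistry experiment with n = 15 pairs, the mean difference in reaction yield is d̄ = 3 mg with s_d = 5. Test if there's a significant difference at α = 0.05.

t = d̄/(s_d/√n) = 3/(5/√15) = 2.324. df = 14, critical t = ±2.145. Reject H₀.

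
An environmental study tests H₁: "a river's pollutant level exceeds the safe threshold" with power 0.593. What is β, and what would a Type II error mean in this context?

β = 1 - power = 1 - 0.593 = 0.407. A Type II error is failing to reject H₀ when H₀ is false (false negative) — here, failing to conclude that a river's pollutant level exceeds the safe threshold when in fact it is true. Consequence: allowing unsafe pollution to continue.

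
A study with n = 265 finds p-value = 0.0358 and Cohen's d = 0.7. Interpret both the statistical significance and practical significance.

Statistically significant (p = 0.0358 < 0.05). Cohen's d = 0.7 indicates a medium effect size. Both statistical and practical significance should be considered.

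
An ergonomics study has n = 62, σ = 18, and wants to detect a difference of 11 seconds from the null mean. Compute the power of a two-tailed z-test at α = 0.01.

SE = σ/√n = 18/√62 = 2.286. Non-centrality λ = d/SE = 11/2.286 = 4.812. Power ≈ Φ(λ - z_{α/2}) = Φ(4.812 - 2.576) = Φ(2.236) = 0.987.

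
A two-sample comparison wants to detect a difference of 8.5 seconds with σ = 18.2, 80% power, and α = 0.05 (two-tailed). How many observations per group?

n per group = 2(z_α/2 + z_β)²σ²/d² = 2×(1.96 + 0.84)²×18.2²/8.5² = 71.9 → n = 72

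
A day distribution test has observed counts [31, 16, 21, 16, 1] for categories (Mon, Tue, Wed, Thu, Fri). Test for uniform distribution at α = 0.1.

Expected = 17 each. χ² = Σ(O-E)²/E = 27.647. df = 4, critical value = 7.779. Reject H₀.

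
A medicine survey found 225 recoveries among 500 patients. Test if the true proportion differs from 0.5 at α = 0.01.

p̂ = 0.45, p₀ = 0.5. z = (p̂ - p₀)/√(p₀(1-p₀)/n) = -2.236. Critical: ±2.576. Fail to reject H₀.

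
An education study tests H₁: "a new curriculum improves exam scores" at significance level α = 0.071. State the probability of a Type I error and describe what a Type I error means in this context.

P(Type I error) = α = 0.071. A Type I error is rejecting H₀ when H₀ is actually true (false positive) — here, concluding that a new curriculum improves exam scores when in fact this is not the case. Consequence: adopting a curriculum that gives no real benefit — disruption for nothing.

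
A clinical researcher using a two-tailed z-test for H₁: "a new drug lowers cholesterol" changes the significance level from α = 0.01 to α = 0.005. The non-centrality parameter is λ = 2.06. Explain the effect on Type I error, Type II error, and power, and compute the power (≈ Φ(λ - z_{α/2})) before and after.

Decreasing α from 0.01 to 0.005:
• Type I error rate decreases (α is the Type I rate by definition).
• Critical value moves from z_{α/2} = 2.576 to 2.807, so power = Φ(λ - z_{α/2}) goes from Φ(2.06 - 2.576) = 0.303 to Φ(2.06 - 2.807) = 0.228.
• Type II error rate β = 1 - power therefore increases (0.697 → 0.772).
Appropriate when false positives are costly — here, approving an ineffective drug — patients take a useless medication and may skip effective alternatives.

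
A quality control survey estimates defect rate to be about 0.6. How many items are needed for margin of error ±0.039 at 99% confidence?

n = z²p(1-p)/E² = 2.576²×0.6×0.4/0.039² = 1047.1 → n = 1048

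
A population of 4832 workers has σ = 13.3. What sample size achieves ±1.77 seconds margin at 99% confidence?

Without FPC: n₀ = (2.576×13.3/1.77)² = 374.67. With FPC: n = n₀N/(n₀+N-1) = 347.8 → n = 348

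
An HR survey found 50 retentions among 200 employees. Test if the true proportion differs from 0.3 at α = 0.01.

p̂ = 0.25, p₀ = 0.3. z = (p̂ - p₀)/√(p₀(1-p₀)/n) = -1.543. Critical: ±2.576. Fail to reject H₀.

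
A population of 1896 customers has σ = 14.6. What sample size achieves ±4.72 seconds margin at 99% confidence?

Without FPC: n₀ = (2.576×14.6/4.72)² = 63.491. With FPC: n = n₀N/(n₀+N-1) = 61.5 → n = 62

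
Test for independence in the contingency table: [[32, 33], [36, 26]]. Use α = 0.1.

χ² = 0.995. df = 1, critical = 2.706. Fail to reject H₀. No evidence of dependence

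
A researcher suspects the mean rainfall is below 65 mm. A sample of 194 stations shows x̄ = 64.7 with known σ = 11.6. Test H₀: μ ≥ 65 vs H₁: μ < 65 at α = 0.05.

z = -0.36. Critical value: -1.645. Fail to reject H₀.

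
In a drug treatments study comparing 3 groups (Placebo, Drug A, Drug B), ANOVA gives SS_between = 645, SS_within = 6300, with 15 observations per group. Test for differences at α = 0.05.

df_between = 2, df_within = 42. F = MS_between/MS_within = 322.5/150.0 = 2.15. F_crit ≈ 3.22. Fail to reject H₀.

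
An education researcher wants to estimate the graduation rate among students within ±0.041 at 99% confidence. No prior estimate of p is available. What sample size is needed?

Conservative approach: use p = 0.5 (maximizes p(1-p) = 0.25). n = z²(0.25)/E² = 2.576²×0.25/0.041² = 986.9 → n = 987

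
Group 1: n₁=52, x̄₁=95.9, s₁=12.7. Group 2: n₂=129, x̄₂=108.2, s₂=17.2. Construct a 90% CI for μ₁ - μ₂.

Difference = -12.3. SE = √(12.7²/52 + 17.2²/129) = 2.323. CI = (-16.12, -8.48)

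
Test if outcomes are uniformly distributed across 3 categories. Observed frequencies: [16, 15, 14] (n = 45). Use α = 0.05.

Expected = 15 each. χ² = Σ(O-E)²/E = 0.133. df = 2, critical value = 5.991. Fail to reject H₀.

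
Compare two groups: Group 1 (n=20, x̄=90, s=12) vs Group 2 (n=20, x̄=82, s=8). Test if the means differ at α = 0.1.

Pooled sp = 10.2. t = 2.481, df = 38. Critical t = ±1.686. Reject H₀.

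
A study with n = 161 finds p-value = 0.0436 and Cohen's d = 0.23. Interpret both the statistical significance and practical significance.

Statistically significant (p = 0.0436 < 0.05). Cohen's d = 0.23 indicates a small effect size. Both statistical and practical significance should be considered.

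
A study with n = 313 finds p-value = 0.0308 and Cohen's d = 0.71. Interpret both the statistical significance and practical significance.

Statistically significant (p = 0.0308 < 0.05). Cohen's d = 0.71 indicates a medium effect size. Both statistical and practical significance should be considered.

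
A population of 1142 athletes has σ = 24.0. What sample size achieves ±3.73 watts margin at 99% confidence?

Without FPC: n₀ = (2.576×24.0/3.73)² = 274.724. With FPC: n = n₀N/(n₀+N-1) = 221.6 → n = 222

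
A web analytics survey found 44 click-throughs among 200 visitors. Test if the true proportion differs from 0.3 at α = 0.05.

p̂ = 0.22, p₀ = 0.3. z = (p̂ - p₀)/√(p₀(1-p₀)/n) = -2.469. Critical: ±1.96. Reject H₀.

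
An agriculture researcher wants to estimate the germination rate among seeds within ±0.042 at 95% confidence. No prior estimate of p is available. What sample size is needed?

Conservative approach: use p = 0.5 (maximizes p(1-p) = 0.25). n = z²(0.25)/E² = 1.96²×0.25/0.042² = 544.4 → n = 545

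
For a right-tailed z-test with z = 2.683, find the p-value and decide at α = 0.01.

p = P(Z > 2.683) = 1 - Φ(2.683) ≈ 0.0036. Since p < 0.01, reject H₀ (significant) at α = 0.01.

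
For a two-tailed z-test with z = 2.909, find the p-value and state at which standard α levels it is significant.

p = 2·P(Z > |2.909|) = 2·(1 - Φ(2.909)) ≈ 0.0036. Significant at α = 0.1; Significant at α = 0.05; Significant at α = 0.01.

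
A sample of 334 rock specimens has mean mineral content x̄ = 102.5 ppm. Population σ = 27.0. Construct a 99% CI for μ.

CI = x̄ ± z*(σ/√n) = 102.5 ± 2.576(27.0/√334) = 102.5 ± 3.81 = (98.69, 106.31)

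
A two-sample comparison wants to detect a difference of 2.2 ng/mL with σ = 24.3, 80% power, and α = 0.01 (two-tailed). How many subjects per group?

n per group = 2(z_α/2 + z_β)²σ²/d² = 2×(2.576 + 0.84)²×24.3²/2.2² = 2847.3 → n = 2848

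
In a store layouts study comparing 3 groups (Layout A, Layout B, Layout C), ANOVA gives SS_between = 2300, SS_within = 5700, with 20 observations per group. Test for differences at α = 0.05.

df_between = 2, df_within = 57. F = MS_between/MS_within = 1150.0/100.0 = 11.5. F_crit ≈ 3.159. Reject H₀. At least one mean differs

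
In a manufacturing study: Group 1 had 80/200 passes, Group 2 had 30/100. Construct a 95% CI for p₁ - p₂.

p̂₁ = 0.4, p̂₂ = 0.3. Difference = 0.1. CI = (-0.013, 0.213)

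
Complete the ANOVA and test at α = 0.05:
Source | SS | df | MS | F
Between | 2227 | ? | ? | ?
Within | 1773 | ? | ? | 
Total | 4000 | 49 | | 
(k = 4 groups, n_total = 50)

df_between = 3, df_within = 46. MS_between = 742.33, MS_within = 38.54. F = 19.26, F_crit ≈ 2.807. Reject H₀.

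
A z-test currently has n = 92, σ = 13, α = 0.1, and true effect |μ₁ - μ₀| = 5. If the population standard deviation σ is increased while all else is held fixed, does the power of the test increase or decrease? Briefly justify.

Power decreases: a larger σ inflates the standard error σ/√n, pulling the sampling distribution under H₁ back toward the critical value.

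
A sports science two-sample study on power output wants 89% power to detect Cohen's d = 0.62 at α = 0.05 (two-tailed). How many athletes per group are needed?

z_{α/2} = 1.96, z_β = Φ⁻¹(0.89) = 1.227. For medium effect (d = 0.62): n per group = 2(z_{α/2} + z_β)²/d² = 2(1.96 + 1.227)²/0.62² = 52.8 → 53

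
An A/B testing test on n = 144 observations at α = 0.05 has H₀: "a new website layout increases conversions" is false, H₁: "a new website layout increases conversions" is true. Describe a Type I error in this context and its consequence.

Type I error: rejecting H₀ when it is true — concluding that a new website layout increases conversions when in fact it is not. Consequence: rolling out a layout that doesn't actually help — wasted engineering effort.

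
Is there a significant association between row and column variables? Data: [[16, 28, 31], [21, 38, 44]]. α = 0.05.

χ² = 0.041. df = 2, critical = 5.991. Fail to reject H₀. No evidence of dependence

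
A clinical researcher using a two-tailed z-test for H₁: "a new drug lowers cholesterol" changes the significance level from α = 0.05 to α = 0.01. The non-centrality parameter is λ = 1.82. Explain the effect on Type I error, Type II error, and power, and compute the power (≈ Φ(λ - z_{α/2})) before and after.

Decreasing α from 0.05 to 0.01:
• Type I error rate decreases (α is the Type I rate by definition).
• Critical value moves from z_{α/2} = 1.96 to 2.576, so power = Φ(λ - z_{α/2}) goes from Φ(1.82 - 1.96) = 0.444 to Φ(1.82 - 2.576) = 0.225.
• Type II error rate β = 1 - power therefore increases (0.556 → 0.775).
Appropriate when false positives are costly — here, approving an ineffective drug — patients take a useless medication and may skip effective alternatives.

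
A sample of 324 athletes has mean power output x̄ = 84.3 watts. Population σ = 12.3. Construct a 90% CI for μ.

CI = x̄ ± z*(σ/√n) = 84.3 ± 1.645(12.3/√324) = 84.3 ± 1.12 = (83.18, 85.42)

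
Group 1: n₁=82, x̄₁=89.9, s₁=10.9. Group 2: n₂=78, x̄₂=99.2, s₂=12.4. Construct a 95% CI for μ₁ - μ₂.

Difference = -9.3. SE = √(10.9²/82 + 12.4²/78) = 1.849. CI = (-12.92, -5.68)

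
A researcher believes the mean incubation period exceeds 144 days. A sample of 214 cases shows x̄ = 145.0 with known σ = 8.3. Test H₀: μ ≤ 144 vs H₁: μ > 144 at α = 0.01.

z = 1.762. Critical value: 2.33. Fail to reject H₀.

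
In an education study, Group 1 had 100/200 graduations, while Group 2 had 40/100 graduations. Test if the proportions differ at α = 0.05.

p̂₁ = 0.5, p̂₂ = 0.4, pooled p̂ = 0.467. z = 1.637. Critical: ±1.96. Fail to reject H₀.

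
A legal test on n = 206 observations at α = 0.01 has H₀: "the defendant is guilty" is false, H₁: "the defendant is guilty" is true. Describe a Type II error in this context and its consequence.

Type II error: failing to reject H₀ when it is false — concluding that the defendant is guilty is not supported when in fact it is. Consequence: acquitting a guilty person.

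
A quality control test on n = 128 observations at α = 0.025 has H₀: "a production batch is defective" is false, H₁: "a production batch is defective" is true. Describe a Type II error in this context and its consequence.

Type II error: failing to reject H₀ when it is false — concluding that a production batch is defective is not supported when in fact it is. Consequence: shipping a defective batch — faulty products reach customers.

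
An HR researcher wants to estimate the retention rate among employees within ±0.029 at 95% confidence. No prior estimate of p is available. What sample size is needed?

Conservative approach: use p = 0.5 (maximizes p(1-p) = 0.25). n = z²(0.25)/E² = 1.96²×0.25/0.029² = 1142.0 → n = 1142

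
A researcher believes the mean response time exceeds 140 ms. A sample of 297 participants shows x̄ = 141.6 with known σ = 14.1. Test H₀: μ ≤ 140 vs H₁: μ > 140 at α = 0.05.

z = 1.956. Critical value: 1.645. Reject H₀.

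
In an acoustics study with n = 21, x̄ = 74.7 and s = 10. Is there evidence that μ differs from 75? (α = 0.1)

t = (x̄ - μ₀)/(s/√n) = (74.7 - 75)/(10/√21) = -0.137. df = 20, critical t = ±1.725. Fail to reject H₀.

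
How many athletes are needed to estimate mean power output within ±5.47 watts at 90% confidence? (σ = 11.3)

n = (z*σ/E)² = (1.645×11.3/5.47)² = 11.5 → n = 12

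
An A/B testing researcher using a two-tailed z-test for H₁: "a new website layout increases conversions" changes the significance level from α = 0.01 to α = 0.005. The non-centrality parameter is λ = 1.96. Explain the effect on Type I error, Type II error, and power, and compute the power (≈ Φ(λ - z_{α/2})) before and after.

Decreasing α from 0.01 to 0.005:
• Type I error rate decreases (α is the Type I rate by definition).
• Critical value moves from z_{α/2} = 2.576 to 2.807, so power = Φ(λ - z_{α/2}) goes from Φ(1.96 - 2.576) = 0.269 to Φ(1.96 - 2.807) = 0.198.
• Type II error rate β = 1 - power therefore increases (0.731 → 0.802).
Appropriate when false positives are costly — here, rolling out a layout that doesn't actually help — wasted engineering effort.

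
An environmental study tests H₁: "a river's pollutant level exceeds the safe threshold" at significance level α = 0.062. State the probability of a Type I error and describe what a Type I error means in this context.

P(Type I error) = α = 0.062. A Type I error is rejecting H₀ when H₀ is actually true (false positive) — here, concluding that a river's pollutant level exceeds the safe threshold when in fact this is not the case. Consequence: shutting down a compliant factory unnecessarily.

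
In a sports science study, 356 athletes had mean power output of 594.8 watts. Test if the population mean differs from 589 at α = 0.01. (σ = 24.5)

z = (x̄ - μ₀)/(σ/√n) = (594.8 - 589)/(24.5/√356) = 4.467. Critical value: ±2.576. Since |4.467| > 2.576, Reject H₀.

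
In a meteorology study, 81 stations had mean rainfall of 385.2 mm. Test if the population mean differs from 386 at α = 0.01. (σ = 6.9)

z = (x̄ - μ₀)/(σ/√n) = (385.2 - 386)/(6.9/√81) = -1.043. Critical value: ±2.576. Since |-1.043| ≤ 2.576, Fail to reject H₀.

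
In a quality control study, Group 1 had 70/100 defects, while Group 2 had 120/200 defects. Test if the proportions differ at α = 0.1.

p̂₁ = 0.7, p̂₂ = 0.6, pooled p̂ = 0.633. z = 1.694. Critical: ±1.645. Reject H₀.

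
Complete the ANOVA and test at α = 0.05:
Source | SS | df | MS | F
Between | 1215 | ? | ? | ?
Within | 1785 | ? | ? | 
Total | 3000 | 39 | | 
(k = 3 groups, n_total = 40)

df_between = 2, df_within = 37. MS_between = 607.5, MS_within = 48.24. F = 12.592, F_crit ≈ 3.252. Reject H₀.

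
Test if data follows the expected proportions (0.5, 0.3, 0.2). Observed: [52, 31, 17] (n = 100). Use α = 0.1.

Expected: [50.0, 30.0, 20.0]. χ² = 0.563. df = 2, critical = 4.605. Fail to reject H₀.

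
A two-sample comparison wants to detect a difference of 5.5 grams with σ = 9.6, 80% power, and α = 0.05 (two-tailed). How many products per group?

n per group = 2(z_α/2 + z_β)²σ²/d² = 2×(1.96 + 0.84)²×9.6²/5.5² = 47.8 → n = 48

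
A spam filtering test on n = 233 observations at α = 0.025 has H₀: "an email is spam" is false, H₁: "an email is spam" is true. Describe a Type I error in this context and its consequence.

Type I error: rejecting H₀ when it is true — concluding that an email is spam when in fact it is not. Consequence: a legitimate email is sent to the spam folder and the user misses it.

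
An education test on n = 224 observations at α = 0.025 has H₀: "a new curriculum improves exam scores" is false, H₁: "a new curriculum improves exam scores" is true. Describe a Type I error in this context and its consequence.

Type I error: rejecting H₀ when it is true — concluding that a new curriculum improves exam scores when in fact it is not. Consequence: adopting a curriculum that gives no real benefit — disruption for nothing.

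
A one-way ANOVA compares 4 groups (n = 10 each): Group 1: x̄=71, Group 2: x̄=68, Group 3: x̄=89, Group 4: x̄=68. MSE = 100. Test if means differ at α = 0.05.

Grand mean = 74.0. SS_between = 3060.0, MS_between = 1020.0. F = 10.2, F_crit ≈ 2.866. Reject H₀.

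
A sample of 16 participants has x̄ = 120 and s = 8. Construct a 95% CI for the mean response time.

CI = x̄ ± t*(s/√n) = 120 ± 2.131(8/√16) = (115.74, 124.26)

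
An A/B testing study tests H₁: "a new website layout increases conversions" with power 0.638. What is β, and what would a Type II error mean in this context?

β = 1 - power = 1 - 0.638 = 0.362. A Type II error is failing to reject H₀ when H₀ is false (false negative) — here, failing to conclude that a new website layout increases conversions when in fact it is true. Consequence: discarding a layout that would have improved conversions — lost revenue.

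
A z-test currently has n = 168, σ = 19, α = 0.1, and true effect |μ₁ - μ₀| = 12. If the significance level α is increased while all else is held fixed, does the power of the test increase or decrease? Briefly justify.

Power increases: a larger α lowers the critical value, so more of the H₁ sampling distribution falls in the rejection region.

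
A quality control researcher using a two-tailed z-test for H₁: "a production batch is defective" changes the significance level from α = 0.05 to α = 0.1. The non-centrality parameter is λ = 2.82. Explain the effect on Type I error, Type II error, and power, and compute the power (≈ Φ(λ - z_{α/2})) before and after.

Increasing α from 0.05 to 0.1:
• Type I error rate increases (α is the Type I rate by definition).
• Critical value moves from z_{α/2} = 1.96 to 1.645, so power = Φ(λ - z_{α/2}) goes from Φ(2.82 - 1.96) = 0.805 to Φ(2.82 - 1.645) = 0.88.
• Type II error rate β = 1 - power therefore decreases (0.195 → 0.12).
Appropriate when false negatives are costly — here, shipping a defective batch — faulty products reach customers.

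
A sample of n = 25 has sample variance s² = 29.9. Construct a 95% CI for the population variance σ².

df = 24. χ²_{0.025} = 39.364, χ²_{0.975} = 12.401. CI for σ² = ((n-1)s²/χ²_{α/2}, (n-1)s²/χ²_{1-α/2}) = (24·29.9/39.364, 24·29.9/12.401) = (18.23, 57.87)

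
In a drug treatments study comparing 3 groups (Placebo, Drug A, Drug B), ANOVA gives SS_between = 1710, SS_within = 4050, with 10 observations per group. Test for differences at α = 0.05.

df_between = 2, df_within = 27. F = MS_between/MS_within = 855.0/150.0 = 5.7. F_crit ≈ 3.354. Reject H₀. At least one mean differs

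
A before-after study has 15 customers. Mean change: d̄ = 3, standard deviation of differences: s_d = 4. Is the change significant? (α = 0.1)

t = d̄/(s_d/√n) = 3/(4/√15) = 2.905. df = 14, critical t = ±1.761. Reject H₀.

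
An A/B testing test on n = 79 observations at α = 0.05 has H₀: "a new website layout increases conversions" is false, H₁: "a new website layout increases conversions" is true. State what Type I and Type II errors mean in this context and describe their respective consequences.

Type I (false positive): concluding that a new website layout increases conversions when it is not — rolling out a layout that doesn't actually help — wasted engineering effort. Type II (false negative): failing to conclude that a new website layout increases conversions when it is — discarding a layout that would have improved conversions — lost revenue. Which is costlier depends on domain priorities and is a judgement call rather than a statistical fact.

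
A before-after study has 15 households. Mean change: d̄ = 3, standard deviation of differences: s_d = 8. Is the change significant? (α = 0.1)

t = d̄/(s_d/√n) = 3/(8/√15) = 1.452. df = 14, critical t = ±1.761. Fail to reject H₀.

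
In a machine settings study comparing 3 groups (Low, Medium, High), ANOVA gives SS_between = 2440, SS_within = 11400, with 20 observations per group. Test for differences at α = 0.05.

df_between = 2, df_within = 57. F = MS_between/MS_within = 1220.0/200.0 = 6.1. F_crit ≈ 3.159. Reject H₀. At least one mean differs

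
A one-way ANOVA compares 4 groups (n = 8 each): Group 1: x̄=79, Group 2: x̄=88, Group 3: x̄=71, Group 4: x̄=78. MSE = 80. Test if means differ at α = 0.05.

Grand mean = 79.0. SS_between = 1168.0, MS_between = 389.33. F = 4.867, F_crit ≈ 2.947. Reject H₀.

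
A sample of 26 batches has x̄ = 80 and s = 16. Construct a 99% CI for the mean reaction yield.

CI = x̄ ± t*(s/√n) = 80 ± 2.787(16/√26) = (71.25, 88.75)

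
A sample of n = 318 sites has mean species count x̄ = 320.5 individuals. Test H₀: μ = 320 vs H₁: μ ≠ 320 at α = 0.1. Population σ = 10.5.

z = (x̄ - μ₀)/(σ/√n) = (320.5 - 320)/(10.5/√318) = 0.849. Critical value: ±1.645. Since |0.849| ≤ 1.645, Fail to reject H₀.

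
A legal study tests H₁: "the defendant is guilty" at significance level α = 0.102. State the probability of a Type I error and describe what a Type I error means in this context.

P(Type I error) = α = 0.102. A Type I error is rejecting H₀ when H₀ is actually true (false positive) — here, concluding that the defendant is guilty when in fact this is not the case. Consequence: convicting an innocent person.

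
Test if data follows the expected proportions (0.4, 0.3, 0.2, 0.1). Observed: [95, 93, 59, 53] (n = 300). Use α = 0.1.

Expected: [120.0, 90.0, 60.0, 30.0]. χ² = 22.958. df = 3, critical = 6.251. Reject H₀.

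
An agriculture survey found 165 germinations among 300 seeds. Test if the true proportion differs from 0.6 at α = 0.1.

p̂ = 0.55, p₀ = 0.6. z = (p̂ - p₀)/√(p₀(1-p₀)/n) = -1.768. Critical: ±1.645. Reject H₀.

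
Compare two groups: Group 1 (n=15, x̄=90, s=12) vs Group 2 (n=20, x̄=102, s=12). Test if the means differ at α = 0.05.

Pooled sp = 12.0. t = -2.928, df = 33. Critical t = ±2.035. Reject H₀.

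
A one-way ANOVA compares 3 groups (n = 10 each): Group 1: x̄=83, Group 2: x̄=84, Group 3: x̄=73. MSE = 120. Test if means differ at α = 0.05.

Grand mean = 80.0. SS_between = 740.0, MS_between = 370.0. F = 3.083, F_crit ≈ 3.354. Fail to reject H₀.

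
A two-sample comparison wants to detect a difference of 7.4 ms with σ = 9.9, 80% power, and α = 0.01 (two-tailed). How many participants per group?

n per group = 2(z_α/2 + z_β)²σ²/d² = 2×(2.576 + 0.84)²×9.9²/7.4² = 41.8 → n = 42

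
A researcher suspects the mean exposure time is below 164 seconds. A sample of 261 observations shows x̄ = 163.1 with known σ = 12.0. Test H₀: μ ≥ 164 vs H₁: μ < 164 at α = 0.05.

z = -1.212. Critical value: -1.645. Fail to reject H₀.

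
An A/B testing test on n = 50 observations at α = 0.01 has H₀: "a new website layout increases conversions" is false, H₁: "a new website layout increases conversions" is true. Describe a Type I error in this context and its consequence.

Type I error: rejecting H₀ when it is true — concluding that a new website layout increases conversions when in fact it is not. Consequence: rolling out a layout that doesn't actually help — wasted engineering effort.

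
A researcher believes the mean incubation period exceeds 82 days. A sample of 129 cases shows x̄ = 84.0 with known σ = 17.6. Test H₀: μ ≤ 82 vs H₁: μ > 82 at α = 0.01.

z = 1.291. Critical value: 2.33. Fail to reject H₀.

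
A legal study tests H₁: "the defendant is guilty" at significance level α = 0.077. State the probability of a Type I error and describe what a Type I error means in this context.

P(Type I error) = α = 0.077. A Type I error is rejecting H₀ when H₀ is actually true (false positive) — here, concluding that the defendant is guilty when in fact this is not the case. Consequence: convicting an innocent person.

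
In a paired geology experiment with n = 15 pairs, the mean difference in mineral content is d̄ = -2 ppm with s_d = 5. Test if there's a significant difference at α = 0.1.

t = d̄/(s_d/√n) = -2/(5/√15) = -1.549. df = 14, critical t = ±1.761. Fail to reject H₀.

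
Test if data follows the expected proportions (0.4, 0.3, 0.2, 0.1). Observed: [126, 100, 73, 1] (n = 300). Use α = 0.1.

Expected: [120.0, 90.0, 60.0, 30.0]. χ² = 32.261. df = 3, critical = 6.251. Reject H₀.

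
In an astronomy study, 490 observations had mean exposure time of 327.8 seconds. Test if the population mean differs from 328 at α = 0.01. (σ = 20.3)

z = (x̄ - μ₀)/(σ/√n) = (327.8 - 328)/(20.3/√490) = -0.218. Critical value: ±2.576. Since |-0.218| ≤ 2.576, Fail to reject H₀.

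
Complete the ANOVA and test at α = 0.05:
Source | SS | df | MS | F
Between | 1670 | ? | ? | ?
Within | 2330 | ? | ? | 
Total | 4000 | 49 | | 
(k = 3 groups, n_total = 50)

df_between = 2, df_within = 47. MS_between = 835.0, MS_within = 49.57. F = 16.843, F_crit ≈ 3.195. Reject H₀.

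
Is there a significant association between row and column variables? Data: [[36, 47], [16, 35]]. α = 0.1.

χ² = 1.916. df = 1, critical = 2.706. Fail to reject H₀. No evidence of dependence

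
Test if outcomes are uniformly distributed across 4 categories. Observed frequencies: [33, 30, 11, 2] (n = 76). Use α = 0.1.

Expected = 19 each. χ² = Σ(O-E)²/E = 35.263. df = 3, critical value = 6.251. Reject H₀.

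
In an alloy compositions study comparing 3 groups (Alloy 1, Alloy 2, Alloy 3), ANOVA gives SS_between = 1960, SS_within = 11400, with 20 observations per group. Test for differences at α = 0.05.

df_between = 2, df_within = 57. F = MS_between/MS_within = 980.0/200.0 = 4.9. F_crit ≈ 3.159. Reject H₀. At least one mean differs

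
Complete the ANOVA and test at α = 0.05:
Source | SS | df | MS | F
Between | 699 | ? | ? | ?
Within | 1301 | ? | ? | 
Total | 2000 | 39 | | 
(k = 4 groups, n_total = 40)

df_between = 3, df_within = 36. MS_between = 233.0, MS_within = 36.14. F = 6.447, F_crit ≈ 2.866. Reject H₀.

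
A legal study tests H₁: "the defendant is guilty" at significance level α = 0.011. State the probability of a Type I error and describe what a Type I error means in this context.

P(Type I error) = α = 0.011. A Type I error is rejecting H₀ when H₀ is actually true (false positive) — here, concluding that the defendant is guilty when in fact this is not the case. Consequence: convicting an innocent person.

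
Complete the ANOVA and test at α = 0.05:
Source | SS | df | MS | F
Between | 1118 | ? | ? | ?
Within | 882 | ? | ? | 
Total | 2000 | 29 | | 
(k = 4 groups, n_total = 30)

df_between = 3, df_within = 26. MS_between = 372.67, MS_within = 33.92. F = 10.986, F_crit ≈ 2.975. Reject H₀.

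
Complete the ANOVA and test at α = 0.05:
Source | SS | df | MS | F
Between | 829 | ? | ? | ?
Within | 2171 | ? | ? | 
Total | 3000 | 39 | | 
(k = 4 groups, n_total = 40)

df_between = 3, df_within = 36. MS_between = 276.33, MS_within = 60.31. F = 4.582, F_crit ≈ 2.866. Reject H₀.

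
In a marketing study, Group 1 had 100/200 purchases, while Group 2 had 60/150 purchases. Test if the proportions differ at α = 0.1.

p̂₁ = 0.5, p̂₂ = 0.4, pooled p̂ = 0.457. z = 1.858. Critical: ±1.645. Reject H₀.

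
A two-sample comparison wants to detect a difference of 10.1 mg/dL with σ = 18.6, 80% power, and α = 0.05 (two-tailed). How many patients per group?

n per group = 2(z_α/2 + z_β)²σ²/d² = 2×(1.96 + 0.84)²×18.6²/10.1² = 53.2 → n = 54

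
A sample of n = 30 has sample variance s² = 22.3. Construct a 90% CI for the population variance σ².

df = 29. χ²_{0.05} = 42.557, χ²_{0.95} = 17.708. CI for σ² = ((n-1)s²/χ²_{α/2}, (n-1)s²/χ²_{1-α/2}) = (29·22.3/42.557, 29·22.3/17.708) = (15.2, 36.52)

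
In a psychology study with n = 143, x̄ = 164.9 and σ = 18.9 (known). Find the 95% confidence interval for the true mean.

CI = x̄ ± z*(σ/√n) = 164.9 ± 1.96(18.9/√143) = 164.9 ± 3.1 = (161.8, 168.0)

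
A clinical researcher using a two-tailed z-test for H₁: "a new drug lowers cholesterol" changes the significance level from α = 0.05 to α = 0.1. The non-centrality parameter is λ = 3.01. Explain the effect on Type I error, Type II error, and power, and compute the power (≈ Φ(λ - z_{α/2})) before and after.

Increasing α from 0.05 to 0.1:
• Type I error rate increases (α is the Type I rate by definition).
• Critical value moves from z_{α/2} = 1.96 to 1.645, so power = Φ(λ - z_{α/2}) goes from Φ(3.01 - 1.96) = 0.853 to Φ(3.01 - 1.645) = 0.914.
• Type II error rate β = 1 - power therefore decreases (0.147 → 0.086).
Appropriate when false negatives are costly — here, shelving an effective drug — patients miss out on a treatment that would have helped.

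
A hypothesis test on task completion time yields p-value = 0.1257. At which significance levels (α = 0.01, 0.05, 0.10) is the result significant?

p = 0.1257. Not significant at any of the given levels.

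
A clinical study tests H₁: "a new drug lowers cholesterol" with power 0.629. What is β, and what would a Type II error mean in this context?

β = 1 - power = 1 - 0.629 = 0.371. A Type II error is failing to reject H₀ when H₀ is false (false negative) — here, failing to conclude that a new drug lowers cholesterol when in fact it is true. Consequence: shelving an effective drug — patients miss out on a treatment that would have helped.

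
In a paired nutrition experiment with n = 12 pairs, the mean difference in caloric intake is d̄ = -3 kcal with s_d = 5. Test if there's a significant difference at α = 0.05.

t = d̄/(s_d/√n) = -3/(5/√12) = -2.078. df = 11, critical t = ±2.201. Fail to reject H₀.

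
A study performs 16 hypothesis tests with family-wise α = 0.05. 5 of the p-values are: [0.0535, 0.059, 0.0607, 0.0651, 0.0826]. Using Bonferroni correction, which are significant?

Bonferroni α = 0.05/16 = 0.00313. None of the given p-values are significant.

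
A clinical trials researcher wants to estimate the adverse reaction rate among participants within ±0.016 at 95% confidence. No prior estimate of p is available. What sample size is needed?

Conservative approach: use p = 0.5 (maximizes p(1-p) = 0.25). n = z²(0.25)/E² = 1.96²×0.25/0.016² = 3751.6 → n = 3752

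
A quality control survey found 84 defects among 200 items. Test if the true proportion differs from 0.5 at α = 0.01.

p̂ = 0.42, p₀ = 0.5. z = (p̂ - p₀)/√(p₀(1-p₀)/n) = -2.263. Critical: ±2.576. Fail to reject H₀.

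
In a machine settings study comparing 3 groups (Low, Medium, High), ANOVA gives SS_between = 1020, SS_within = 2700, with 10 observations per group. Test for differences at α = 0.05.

df_between = 2, df_within = 27. F = MS_between/MS_within = 510.0/100.0 = 5.1. F_crit ≈ 3.354. Reject H₀. At least one mean differs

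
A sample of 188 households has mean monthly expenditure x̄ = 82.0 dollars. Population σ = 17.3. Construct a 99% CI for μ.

CI = x̄ ± z*(σ/√n) = 82.0 ± 2.576(17.3/√188) = 82.0 ± 3.25 = (78.75, 85.25)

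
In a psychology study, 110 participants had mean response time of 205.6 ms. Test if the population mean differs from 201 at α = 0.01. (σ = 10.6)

z = (x̄ - μ₀)/(σ/√n) = (205.6 - 201)/(10.6/√110) = 4.551. Critical value: ±2.576. Since |4.551| > 2.576, Reject H₀.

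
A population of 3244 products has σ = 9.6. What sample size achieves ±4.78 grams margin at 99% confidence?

Without FPC: n₀ = (2.576×9.6/4.78)² = 26.766. With FPC: n = n₀N/(n₀+N-1) = 26.6 → n = 27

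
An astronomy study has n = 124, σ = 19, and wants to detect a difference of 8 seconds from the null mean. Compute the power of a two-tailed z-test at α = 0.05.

SE = σ/√n = 19/√124 = 1.706. Non-centrality λ = d/SE = 8/1.706 = 4.689. Power ≈ Φ(λ - z_{α/2}) = Φ(4.689 - 1.96) = Φ(2.729) = 0.997.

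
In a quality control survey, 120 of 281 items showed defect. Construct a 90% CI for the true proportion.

p̂ = 0.427. CI = p̂ ± z*√(p̂(1-p̂)/n) = (0.379, 0.476)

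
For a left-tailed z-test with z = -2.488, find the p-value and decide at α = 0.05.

p = P(Z < -2.488) = Φ(-2.488) ≈ 0.0064. Since p < 0.05, reject H₀ (significant) at α = 0.05.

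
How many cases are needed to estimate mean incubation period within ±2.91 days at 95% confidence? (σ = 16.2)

n = (z*σ/E)² = (1.96×16.2/2.91)² = 119.1 → n = 120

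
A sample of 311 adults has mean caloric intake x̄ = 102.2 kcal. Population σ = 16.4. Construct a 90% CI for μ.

CI = x̄ ± z*(σ/√n) = 102.2 ± 1.645(16.4/√311) = 102.2 ± 1.53 = (100.67, 103.73)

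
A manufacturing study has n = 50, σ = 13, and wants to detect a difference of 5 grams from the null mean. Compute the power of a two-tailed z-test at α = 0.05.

SE = σ/√n = 13/√50 = 1.838. Non-centrality λ = d/SE = 5/1.838 = 2.72. Power ≈ Φ(λ - z_{α/2}) = Φ(2.72 - 1.96) = Φ(0.76) = 0.776.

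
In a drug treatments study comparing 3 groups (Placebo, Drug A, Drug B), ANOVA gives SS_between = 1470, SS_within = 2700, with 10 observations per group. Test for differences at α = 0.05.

df_between = 2, df_within = 27. F = MS_between/MS_within = 735.0/100.0 = 7.35. F_crit ≈ 3.354. Reject H₀. At least one mean differs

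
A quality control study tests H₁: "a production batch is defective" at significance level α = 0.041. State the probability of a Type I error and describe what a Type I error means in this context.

P(Type I error) = α = 0.041. A Type I error is rejecting H₀ when H₀ is actually true (false positive) — here, concluding that a production batch is defective when in fact this is not the case. Consequence: scrapping a good batch — wasted material and cost for no reason.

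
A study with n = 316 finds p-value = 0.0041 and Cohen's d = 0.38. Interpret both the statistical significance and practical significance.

Statistically significant (p = 0.0041 < 0.05). Cohen's d = 0.38 indicates a small effect size. Both statistical and practical significance should be considered.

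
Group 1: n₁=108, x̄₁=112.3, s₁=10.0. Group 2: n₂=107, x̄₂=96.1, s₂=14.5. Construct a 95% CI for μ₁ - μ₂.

Difference = 16.2. SE = √(10.0²/108 + 14.5²/107) = 1.7. CI = (12.87, 19.53)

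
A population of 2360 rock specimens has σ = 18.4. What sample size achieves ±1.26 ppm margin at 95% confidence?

Without FPC: n₀ = (1.96×18.4/1.26)² = 819.232. With FPC: n = n₀N/(n₀+N-1) = 608.3 → n = 609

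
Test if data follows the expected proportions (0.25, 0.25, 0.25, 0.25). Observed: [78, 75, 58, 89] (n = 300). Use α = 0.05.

Expected: [75.0, 75.0, 75.0, 75.0]. χ² = 6.587. df = 3, critical = 7.815. Fail to reject H₀.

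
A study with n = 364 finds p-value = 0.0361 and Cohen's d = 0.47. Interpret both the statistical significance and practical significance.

Statistically significant (p = 0.0361 < 0.05). Cohen's d = 0.47 indicates a small effect size. Both statistical and practical significance should be considered.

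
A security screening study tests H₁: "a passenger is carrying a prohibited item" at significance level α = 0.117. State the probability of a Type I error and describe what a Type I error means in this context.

P(Type I error) = α = 0.117. A Type I error is rejecting H₀ when H₀ is actually true (false positive) — here, concluding that a passenger is carrying a prohibited item when in fact this is not the case. Consequence: detaining an innocent passenger — delay and inconvenience.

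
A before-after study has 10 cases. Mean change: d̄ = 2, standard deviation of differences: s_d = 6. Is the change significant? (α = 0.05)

t = d̄/(s_d/√n) = 2/(6/√10) = 1.054. df = 9, critical t = ±2.262. Fail to reject H₀.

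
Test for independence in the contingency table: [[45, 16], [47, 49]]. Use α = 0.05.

χ² = 9.465. df = 1, critical = 3.841. Reject H₀. Variables are dependent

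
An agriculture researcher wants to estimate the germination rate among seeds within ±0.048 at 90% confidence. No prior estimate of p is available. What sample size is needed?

Conservative approach: use p = 0.5 (maximizes p(1-p) = 0.25). n = z²(0.25)/E² = 1.645²×0.25/0.048² = 293.6 → n = 294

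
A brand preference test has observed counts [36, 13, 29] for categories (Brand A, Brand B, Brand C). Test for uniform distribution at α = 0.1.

Expected = 26 each. χ² = Σ(O-E)²/E = 10.692. df = 2, critical value = 4.605. Reject H₀.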